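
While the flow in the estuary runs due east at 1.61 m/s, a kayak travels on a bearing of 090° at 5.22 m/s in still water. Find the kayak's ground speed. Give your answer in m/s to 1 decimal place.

Taking east as x and north as y: velocity relative to the water = (5.220, 0.000) m/s; the water relative to ground = (1.610, 0.000) m/s.
Velocity relative to ground = (5.220, 0.000) + (1.610, 0.000) = (6.830, 0.000) m/s.
Speed = |(6.830, 0.000)| = 6.830 m/s.

6.8 m/s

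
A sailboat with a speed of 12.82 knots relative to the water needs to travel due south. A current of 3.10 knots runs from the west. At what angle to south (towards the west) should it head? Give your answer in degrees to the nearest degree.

The current pushes perpendicular to the desired track; the heading must have a component into the current equal to 3.10 knots: 12.82 sin θ = 3.10.
sin θ = 0.2418, so θ = 13.993°.

14°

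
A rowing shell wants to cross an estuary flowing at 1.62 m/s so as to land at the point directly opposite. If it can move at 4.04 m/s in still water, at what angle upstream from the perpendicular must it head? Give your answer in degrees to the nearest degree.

To cancel the current, the upstream component of the rowing shell's velocity must equal the flow: 4.04 sin θ = 1.62.
sin θ = 1.62 / 4.04 = 0.4010.
θ = arcsin(0.4010) = 23.640°.

24°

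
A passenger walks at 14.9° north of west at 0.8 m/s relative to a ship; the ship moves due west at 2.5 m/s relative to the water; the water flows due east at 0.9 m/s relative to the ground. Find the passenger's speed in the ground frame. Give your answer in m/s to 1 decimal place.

2.4 m/s

In east/north components (m/s): passenger relative to ship = (-0.773, 0.206); ship relative to water = (-2.500, 0.000); water relative to ground = (0.900, 0.000).
Sum = (-2.373, 0.206) m/s.
Speed = |(-2.373, 0.206)| = 2.382 m/s.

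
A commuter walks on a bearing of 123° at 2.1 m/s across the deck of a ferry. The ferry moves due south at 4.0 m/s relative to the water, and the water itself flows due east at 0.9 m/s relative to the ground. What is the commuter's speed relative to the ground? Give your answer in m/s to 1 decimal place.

5.8 m/s

In east/north components (m/s): commuter relative to ferry = (1.761, -1.144); ferry relative to water = (0.000, -4.000); water relative to ground = (0.900, 0.000).
Sum = (2.661, -5.144) m/s.
Speed = |(2.661, -5.144)| = 5.791 m/s.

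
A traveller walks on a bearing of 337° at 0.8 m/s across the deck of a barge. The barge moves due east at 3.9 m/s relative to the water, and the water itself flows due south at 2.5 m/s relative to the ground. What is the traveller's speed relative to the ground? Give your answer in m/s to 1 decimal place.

In east/north components (m/s): traveller relative to barge = (-0.313, 0.736); barge relative to water = (3.900, 0.000); water relative to ground = (0.000, -2.500).
Sum = (3.587, -1.764) m/s.
Speed = |(3.587, -1.764)| = 3.997 m/s.

4.0 m/s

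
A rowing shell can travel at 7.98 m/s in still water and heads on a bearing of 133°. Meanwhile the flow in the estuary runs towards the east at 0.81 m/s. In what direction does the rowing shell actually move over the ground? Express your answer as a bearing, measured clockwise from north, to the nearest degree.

129°

Taking east as x and north as y: velocity relative to the water = (5.836, -5.442) m/s; the water relative to ground = (0.810, 0.000) m/s.
Velocity relative to ground = (5.836, -5.442) + (0.810, 0.000) = (6.646, -5.442) m/s.
Bearing = atan2(6.65, -5.44) = 129.31° clockwise from north.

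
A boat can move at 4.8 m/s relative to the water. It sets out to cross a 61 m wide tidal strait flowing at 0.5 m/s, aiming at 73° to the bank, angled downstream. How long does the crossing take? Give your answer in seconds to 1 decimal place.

The component of the boat's velocity perpendicular to the bank is 4.8 × sin 73° = 4.590 m/s.
The flow acts along the bank and has no component across it.
Time = 61 / 4.590 = 13.289 s.

13.3 s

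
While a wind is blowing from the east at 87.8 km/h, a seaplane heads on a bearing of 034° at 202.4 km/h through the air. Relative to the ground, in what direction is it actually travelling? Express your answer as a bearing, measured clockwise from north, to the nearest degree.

Taking east as x and north as y: velocity relative to the air = (113.181, 167.797) km/h; the air relative to ground = (-87.800, 0.000) km/h.
Velocity relative to ground = (113.181, 167.797) + (-87.800, 0.000) = (25.381, 167.797) km/h.
Bearing = atan2(25.38, 167.80) = 8.60° clockwise from north.

009°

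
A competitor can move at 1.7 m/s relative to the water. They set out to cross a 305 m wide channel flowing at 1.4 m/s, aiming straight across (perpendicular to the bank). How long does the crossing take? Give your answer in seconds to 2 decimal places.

The component of the competitor's velocity perpendicular to the bank is 1.7 m/s.
The current is parallel to the bank, so it does not affect the crossing time.
Time = 305 / 1.700 = 179.412 s.

179.41 s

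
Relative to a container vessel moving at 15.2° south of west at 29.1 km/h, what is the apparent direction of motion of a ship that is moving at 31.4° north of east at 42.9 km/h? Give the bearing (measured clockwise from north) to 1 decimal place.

065.1°

Taking east as x and north as y: ship velocity = (36.617, 22.351) km/h; container vessel velocity = (-28.082, -7.630) km/h.
Velocity of ship relative to container vessel = (36.617, 22.351) − (-28.082, -7.630) = (64.699, 29.981) km/h.
Bearing = atan2(64.70, 29.98) = 65.14° clockwise from north.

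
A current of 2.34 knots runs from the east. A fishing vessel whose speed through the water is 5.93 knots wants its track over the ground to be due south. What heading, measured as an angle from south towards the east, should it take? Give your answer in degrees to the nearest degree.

The current pushes perpendicular to the desired track; the heading must have a component into the current equal to 2.34 knots: 5.93 sin θ = 2.34.
sin θ = 0.3946, so θ = 23.241°.

23°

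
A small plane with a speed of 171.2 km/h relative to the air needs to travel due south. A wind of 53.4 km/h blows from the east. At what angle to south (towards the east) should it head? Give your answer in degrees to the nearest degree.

The wind pushes perpendicular to the desired track; the heading must have a component into the wind equal to 53.4 km/h: 171.2 sin θ = 53.4.
sin θ = 0.3119, so θ = 18.175°.

18°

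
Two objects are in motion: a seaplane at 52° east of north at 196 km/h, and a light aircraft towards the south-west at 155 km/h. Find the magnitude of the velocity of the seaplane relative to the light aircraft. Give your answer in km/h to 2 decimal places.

Taking east as x and north as y: seaplane velocity = (154.450, 120.670) km/h; light aircraft velocity = (-109.602, -109.602) km/h.
Velocity of seaplane relative to light aircraft = (154.450, 120.670) − (-109.602, -109.602) = (264.052, 230.271) km/h.
Magnitude = |(264.052, 230.271)| = 350.354 km/h.

350.35 km/h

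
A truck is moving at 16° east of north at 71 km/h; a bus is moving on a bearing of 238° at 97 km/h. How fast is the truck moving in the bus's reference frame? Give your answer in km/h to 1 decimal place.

157.1 km/h

Taking east as x and north as y: truck velocity = (19.570, 68.250) km/h; bus velocity = (-82.261, -51.402) km/h.
Velocity of truck relative to bus = (19.570, 68.250) − (-82.261, -51.402) = (101.831, 119.652) km/h.
Magnitude = |(101.831, 119.652)| = 157.118 km/h.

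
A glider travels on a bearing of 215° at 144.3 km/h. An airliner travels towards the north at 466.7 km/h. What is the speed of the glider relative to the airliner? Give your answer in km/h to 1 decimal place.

Taking east as x and north as y: glider velocity = (-82.767, -118.204) km/h; airliner velocity = (0.000, 466.700) km/h.
Velocity of glider relative to airliner = (-82.767, -118.204) − (0.000, 466.700) = (-82.767, -584.904) km/h.
Magnitude = |(-82.767, -584.904)| = 590.731 km/h.

590.7 km/h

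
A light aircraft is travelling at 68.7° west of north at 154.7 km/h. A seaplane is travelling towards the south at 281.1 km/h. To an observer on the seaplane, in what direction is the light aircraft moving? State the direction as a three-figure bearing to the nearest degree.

337°

Taking east as x and north as y: light aircraft velocity = (-144.133, 56.195) km/h; seaplane velocity = (0.000, -281.100) km/h.
Velocity of light aircraft relative to seaplane = (-144.133, 56.195) − (0.000, -281.100) = (-144.133, 337.295) km/h.
Bearing = atan2(-144.13, 337.29) = 336.86° clockwise from north.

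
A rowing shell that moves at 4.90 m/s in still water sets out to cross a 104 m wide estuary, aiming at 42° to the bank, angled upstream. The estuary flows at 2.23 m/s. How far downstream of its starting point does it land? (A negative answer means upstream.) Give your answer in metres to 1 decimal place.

-44.8 m

Perpendicular speed = 3.279 m/s; crossing time = 104 / 3.279 = 31.720 s.
Net downstream speed = -1.411 m/s.
Drift = -1.411 × 31.720 = -44.769 m (upstream).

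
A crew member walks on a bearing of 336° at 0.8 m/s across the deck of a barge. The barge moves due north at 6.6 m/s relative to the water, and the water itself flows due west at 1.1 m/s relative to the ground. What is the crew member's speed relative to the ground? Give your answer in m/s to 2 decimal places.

In east/north components (m/s): crew member relative to barge = (-0.325, 0.731); barge relative to water = (0.000, 6.600); water relative to ground = (-1.100, 0.000).
Sum = (-1.425, 7.331) m/s.
Speed = |(-1.425, 7.331)| = 7.468 m/s.

7.47 m/s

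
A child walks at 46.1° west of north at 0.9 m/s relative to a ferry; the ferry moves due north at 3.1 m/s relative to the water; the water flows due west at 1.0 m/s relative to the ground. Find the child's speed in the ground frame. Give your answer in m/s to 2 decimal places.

In east/north components (m/s): child relative to ferry = (-0.648, 0.624); ferry relative to water = (0.000, 3.100); water relative to ground = (-1.000, 0.000).
Sum = (-1.648, 3.724) m/s.
Speed = |(-1.648, 3.724)| = 4.073 m/s.

4.07 m/s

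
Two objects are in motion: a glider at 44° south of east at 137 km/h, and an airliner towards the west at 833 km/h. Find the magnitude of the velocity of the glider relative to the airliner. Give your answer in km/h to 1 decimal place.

Taking east as x and north as y: glider velocity = (98.550, -95.168) km/h; airliner velocity = (-833.000, 0.000) km/h.
Velocity of glider relative to airliner = (98.550, -95.168) − (-833.000, 0.000) = (931.550, -95.168) km/h.
Magnitude = |(931.550, -95.168)| = 936.398 km/h.

936.4 km/h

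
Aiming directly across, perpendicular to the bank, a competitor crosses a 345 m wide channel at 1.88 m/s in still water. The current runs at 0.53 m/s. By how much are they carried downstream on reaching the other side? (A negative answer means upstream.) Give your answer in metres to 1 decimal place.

Perpendicular speed = 1.880 m/s; crossing time = 345 / 1.880 = 183.511 s.
Net downstream speed = 0.530 m/s.
Drift = 0.530 × 183.511 = 97.261 m (downstream).

97.3 m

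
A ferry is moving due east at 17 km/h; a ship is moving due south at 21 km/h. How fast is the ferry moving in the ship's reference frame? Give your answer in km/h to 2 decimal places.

27.02 km/h

Taking east as x and north as y: ferry velocity = (17.000, 0.000) km/h; ship velocity = (0.000, -21.000) km/h.
Velocity of ferry relative to ship = (17.000, 0.000) − (0.000, -21.000) = (17.000, 21.000) km/h.
Magnitude = |(17.000, 21.000)| = 27.019 km/h.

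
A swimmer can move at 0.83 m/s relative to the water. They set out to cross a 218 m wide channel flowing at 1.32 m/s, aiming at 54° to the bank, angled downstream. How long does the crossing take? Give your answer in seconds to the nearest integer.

325 s

The component of the swimmer's velocity perpendicular to the bank is 0.83 × sin 54° = 0.671 m/s.
The current is parallel to the bank, so it does not affect the crossing time.
Time = 218 / 0.671 = 324.654 s.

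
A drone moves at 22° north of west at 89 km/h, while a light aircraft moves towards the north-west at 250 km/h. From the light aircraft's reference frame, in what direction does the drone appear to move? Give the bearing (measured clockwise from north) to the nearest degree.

Taking east as x and north as y: drone velocity = (-82.519, 33.340) km/h; light aircraft velocity = (-176.777, 176.777) km/h.
Velocity of drone relative to light aircraft = (-82.519, 33.340) − (-176.777, 176.777) = (94.257, -143.437) km/h.
Bearing = atan2(94.26, -143.44) = 146.69° clockwise from north.

147°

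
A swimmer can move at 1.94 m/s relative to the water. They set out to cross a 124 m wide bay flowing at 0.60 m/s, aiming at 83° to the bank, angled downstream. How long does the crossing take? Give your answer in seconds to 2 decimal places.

64.40 s

The component of the swimmer's velocity perpendicular to the bank is 1.94 × sin 83° = 1.926 m/s.
The flow acts along the bank and has no component across it.
Time = 124 / 1.926 = 64.398 s.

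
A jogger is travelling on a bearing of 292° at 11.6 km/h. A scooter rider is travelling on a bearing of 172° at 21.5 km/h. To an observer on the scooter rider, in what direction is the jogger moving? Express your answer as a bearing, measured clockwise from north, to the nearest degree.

Taking east as x and north as y: jogger velocity = (-10.755, 4.345) km/h; scooter rider velocity = (2.992, -21.291) km/h.
Velocity of jogger relative to scooter rider = (-10.755, 4.345) − (2.992, -21.291) = (-13.748, 25.636) km/h.
Bearing = atan2(-13.75, 25.64) = 331.80° clockwise from north.

332°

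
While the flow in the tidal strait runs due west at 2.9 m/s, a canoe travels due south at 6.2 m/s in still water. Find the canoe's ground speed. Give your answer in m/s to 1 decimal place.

Taking east as x and north as y: velocity relative to the water = (0.000, -6.200) m/s; the water relative to ground = (-2.900, 0.000) m/s.
Velocity relative to ground = (0.000, -6.200) + (-2.900, 0.000) = (-2.900, -6.200) m/s.
Speed = |(-2.900, -6.200)| = 6.845 m/s.

6.8 m/s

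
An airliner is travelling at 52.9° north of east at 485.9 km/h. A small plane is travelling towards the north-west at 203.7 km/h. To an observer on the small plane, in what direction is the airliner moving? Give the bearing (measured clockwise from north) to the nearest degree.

061°

Taking east as x and north as y: airliner velocity = (293.099, 387.546) km/h; small plane velocity = (-144.038, 144.038) km/h.
Velocity of airliner relative to small plane = (293.099, 387.546) − (-144.038, 144.038) = (437.136, 243.508) km/h.
Bearing = atan2(437.14, 243.51) = 60.88° clockwise from north.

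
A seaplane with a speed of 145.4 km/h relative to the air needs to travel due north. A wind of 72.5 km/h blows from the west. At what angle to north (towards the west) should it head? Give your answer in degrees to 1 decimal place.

29.9°

The wind pushes perpendicular to the desired track; the heading must have a component into the wind equal to 72.5 km/h: 145.4 sin θ = 72.5.
sin θ = 0.4986, so θ = 29.909°.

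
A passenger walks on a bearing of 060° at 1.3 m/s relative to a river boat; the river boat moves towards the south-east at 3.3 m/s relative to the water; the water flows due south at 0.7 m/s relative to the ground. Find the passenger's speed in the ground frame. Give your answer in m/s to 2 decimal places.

4.20 m/s

In east/north components (m/s): passenger relative to river boat = (1.126, 0.650); river boat relative to water = (2.333, -2.333); water relative to ground = (0.000, -0.700).
Sum = (3.459, -2.383) m/s.
Speed = |(3.459, -2.383)| = 4.201 m/s.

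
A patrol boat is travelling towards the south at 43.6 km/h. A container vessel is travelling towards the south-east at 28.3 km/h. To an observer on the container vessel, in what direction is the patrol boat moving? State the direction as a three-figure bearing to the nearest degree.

220°

Taking east as x and north as y: patrol boat velocity = (0.000, -43.600) km/h; container vessel velocity = (20.011, -20.011) km/h.
Velocity of patrol boat relative to container vessel = (0.000, -43.600) − (20.011, -20.011) = (-20.011, -23.589) km/h.
Bearing = atan2(-20.01, -23.59) = 220.31° clockwise from north.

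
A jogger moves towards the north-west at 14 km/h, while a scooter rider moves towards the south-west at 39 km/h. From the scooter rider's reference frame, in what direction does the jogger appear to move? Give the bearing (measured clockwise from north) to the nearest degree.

Taking east as x and north as y: jogger velocity = (-9.899, 9.899) km/h; scooter rider velocity = (-27.577, -27.577) km/h.
Velocity of jogger relative to scooter rider = (-9.899, 9.899) − (-27.577, -27.577) = (17.678, 37.477) km/h.
Bearing = atan2(17.68, 37.48) = 25.25° clockwise from north.

025°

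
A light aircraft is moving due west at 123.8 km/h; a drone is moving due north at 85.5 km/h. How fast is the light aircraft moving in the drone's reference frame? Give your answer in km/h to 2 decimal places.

150.45 km/h

Taking east as x and north as y: light aircraft velocity = (-123.800, 0.000) km/h; drone velocity = (0.000, 85.500) km/h.
Velocity of light aircraft relative to drone = (-123.800, 0.000) − (0.000, 85.500) = (-123.800, -85.500) km/h.
Magnitude = |(-123.800, -85.500)| = 150.455 km/h.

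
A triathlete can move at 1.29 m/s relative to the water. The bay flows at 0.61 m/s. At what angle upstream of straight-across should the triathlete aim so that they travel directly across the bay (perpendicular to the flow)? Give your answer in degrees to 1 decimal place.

28.2°

To cancel the current, the upstream component of the triathlete's velocity must equal the flow: 1.29 sin θ = 0.61.
sin θ = 0.61 / 1.29 = 0.4729.
θ = arcsin(0.4729) = 28.221°.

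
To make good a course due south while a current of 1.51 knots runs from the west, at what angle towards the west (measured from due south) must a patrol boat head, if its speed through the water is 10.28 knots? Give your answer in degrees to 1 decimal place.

8.4°

The current pushes perpendicular to the desired track; the heading must have a component into the current equal to 1.51 knots: 10.28 sin θ = 1.51.
sin θ = 0.1469, so θ = 8.447°.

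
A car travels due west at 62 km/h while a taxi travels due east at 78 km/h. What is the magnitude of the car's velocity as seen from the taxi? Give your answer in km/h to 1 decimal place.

140.0 km/h

Taking east as x and north as y: car velocity = (-62.000, 0.000) km/h; taxi velocity = (78.000, 0.000) km/h.
Velocity of car relative to taxi = (-62.000, 0.000) − (78.000, 0.000) = (-140.000, 0.000) km/h.
Magnitude = |(-140.000, 0.000)| = 140.000 km/h.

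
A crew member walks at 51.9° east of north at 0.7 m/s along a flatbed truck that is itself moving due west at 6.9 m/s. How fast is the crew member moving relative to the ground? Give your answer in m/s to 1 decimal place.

6.4 m/s

Taking east as x and north as y: flatbed truck velocity = (-6.900, 0.000) m/s; crew member velocity relative to flatbed truck = (0.551, 0.432) m/s.
Velocity relative to ground = (-6.900, 0.000) + (0.551, 0.432) = (-6.349, 0.432) m/s.
Speed = |(-6.349, 0.432)| = 6.364 m/s.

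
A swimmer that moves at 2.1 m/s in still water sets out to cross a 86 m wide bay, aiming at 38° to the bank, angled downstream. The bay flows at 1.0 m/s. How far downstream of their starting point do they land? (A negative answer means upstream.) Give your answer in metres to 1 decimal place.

Perpendicular speed = 1.293 m/s; crossing time = 86 / 1.293 = 66.518 s.
Net downstream speed = 2.655 m/s.
Drift = 2.655 × 66.518 = 176.593 m (downstream).

176.6 m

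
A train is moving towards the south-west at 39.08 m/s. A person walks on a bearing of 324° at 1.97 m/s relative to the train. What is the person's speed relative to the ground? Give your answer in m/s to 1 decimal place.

Taking east as x and north as y: train velocity = (-27.634, -27.634) m/s; person velocity relative to train = (-1.158, 1.594) m/s.
Velocity relative to ground = (-27.634, -27.634) + (-1.158, 1.594) = (-28.792, -26.040) m/s.
Speed = |(-28.792, -26.040)| = 38.821 m/s.

38.8 m/s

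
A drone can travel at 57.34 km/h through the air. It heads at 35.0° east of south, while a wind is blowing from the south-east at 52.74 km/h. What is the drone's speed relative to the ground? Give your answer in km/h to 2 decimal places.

Taking east as x and north as y: velocity relative to the air = (32.889, -46.970) km/h; the air relative to ground = (-37.293, 37.293) km/h.
Velocity relative to ground = (32.889, -46.970) + (-37.293, 37.293) = (-4.404, -9.677) km/h.
Speed = |(-4.404, -9.677)| = 10.632 km/h.

10.63 km/h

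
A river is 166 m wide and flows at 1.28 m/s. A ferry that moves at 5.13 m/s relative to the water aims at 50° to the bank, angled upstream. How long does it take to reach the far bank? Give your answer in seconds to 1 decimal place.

The component of the ferry's velocity perpendicular to the bank is 5.13 × sin 50° = 3.930 m/s.
The current is parallel to the bank, so it does not affect the crossing time.
Time = 166 / 3.930 = 42.241 s.

42.2 s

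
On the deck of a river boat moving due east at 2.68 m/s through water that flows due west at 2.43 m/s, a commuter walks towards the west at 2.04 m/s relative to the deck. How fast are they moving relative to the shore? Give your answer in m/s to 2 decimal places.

In east/north components (m/s): commuter relative to river boat = (-2.040, 0.000); river boat relative to water = (2.680, 0.000); water relative to ground = (-2.430, 0.000).
Sum = (-1.790, 0.000) m/s.
Speed = |(-1.790, 0.000)| = 1.790 m/s.

1.79 m/s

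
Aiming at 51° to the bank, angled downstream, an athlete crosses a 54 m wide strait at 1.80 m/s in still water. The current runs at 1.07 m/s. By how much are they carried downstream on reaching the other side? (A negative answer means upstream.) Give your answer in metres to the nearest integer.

85 m

Perpendicular speed = 1.399 m/s; crossing time = 54 / 1.399 = 38.603 s.
Net downstream speed = 2.203 m/s.
Drift = 2.203 × 38.603 = 85.033 m (downstream).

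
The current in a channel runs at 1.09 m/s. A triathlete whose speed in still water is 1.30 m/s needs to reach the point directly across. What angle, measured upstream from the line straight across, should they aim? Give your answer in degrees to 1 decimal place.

To cancel the current, the upstream component of the triathlete's velocity must equal the flow: 1.30 sin θ = 1.09.
sin θ = 1.09 / 1.30 = 0.8385.
θ = arcsin(0.8385) = 56.978°.

57.0°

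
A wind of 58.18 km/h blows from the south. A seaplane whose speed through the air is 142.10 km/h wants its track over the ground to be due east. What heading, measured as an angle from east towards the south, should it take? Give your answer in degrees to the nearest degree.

The wind pushes perpendicular to the desired track; the heading must have a component into the wind equal to 58.18 km/h: 142.10 sin θ = 58.18.
sin θ = 0.4094, so θ = 24.169°.

24°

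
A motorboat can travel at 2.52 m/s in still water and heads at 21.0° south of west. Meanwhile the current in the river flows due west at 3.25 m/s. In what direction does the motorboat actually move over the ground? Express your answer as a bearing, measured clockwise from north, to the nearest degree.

Taking east as x and north as y: velocity relative to the water = (-2.353, -0.903) m/s; the water relative to ground = (-3.250, 0.000) m/s.
Velocity relative to ground = (-2.353, -0.903) + (-3.250, 0.000) = (-5.603, -0.903) m/s.
Bearing = atan2(-5.60, -0.90) = 260.84° clockwise from north.

261°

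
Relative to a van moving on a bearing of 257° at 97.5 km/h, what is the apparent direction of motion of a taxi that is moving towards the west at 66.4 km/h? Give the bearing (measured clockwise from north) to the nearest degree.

Taking east as x and north as y: taxi velocity = (-66.400, 0.000) km/h; van velocity = (-95.001, -21.933) km/h.
Velocity of taxi relative to van = (-66.400, 0.000) − (-95.001, -21.933) = (28.601, 21.933) km/h.
Bearing = atan2(28.60, 21.93) = 52.52° clockwise from north.

053°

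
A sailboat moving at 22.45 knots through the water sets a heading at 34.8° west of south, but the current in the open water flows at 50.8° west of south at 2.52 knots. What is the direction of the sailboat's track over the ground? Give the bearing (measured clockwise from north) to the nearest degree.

Taking east as x and north as y: velocity relative to the water = (-12.813, -18.435) knots; the water relative to ground = (-1.953, -1.593) knots.
Velocity relative to ground = (-12.813, -18.435) + (-1.953, -1.593) = (-14.765, -20.028) knots.
Bearing = atan2(-14.77, -20.03) = 216.40° clockwise from north.

216°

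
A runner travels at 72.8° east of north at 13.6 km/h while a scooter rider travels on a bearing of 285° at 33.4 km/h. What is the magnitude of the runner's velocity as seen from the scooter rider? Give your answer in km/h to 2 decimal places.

Taking east as x and north as y: runner velocity = (12.992, 4.022) km/h; scooter rider velocity = (-32.262, 8.645) km/h.
Velocity of runner relative to scooter rider = (12.992, 4.022) − (-32.262, 8.645) = (45.254, -4.623) km/h.
Magnitude = |(45.254, -4.623)| = 45.489 km/h.

45.49 km/h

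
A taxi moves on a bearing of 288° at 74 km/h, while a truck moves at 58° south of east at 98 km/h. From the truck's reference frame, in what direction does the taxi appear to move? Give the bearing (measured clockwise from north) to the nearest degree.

Taking east as x and north as y: taxi velocity = (-70.378, 22.867) km/h; truck velocity = (51.932, -83.109) km/h.
Velocity of taxi relative to truck = (-70.378, 22.867) − (51.932, -83.109) = (-122.310, 105.976) km/h.
Bearing = atan2(-122.31, 105.98) = 310.91° clockwise from north.

311°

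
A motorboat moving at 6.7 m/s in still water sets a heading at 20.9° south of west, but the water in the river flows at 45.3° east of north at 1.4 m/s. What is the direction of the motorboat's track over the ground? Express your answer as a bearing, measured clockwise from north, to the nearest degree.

255°

Taking east as x and north as y: velocity relative to the water = (-6.259, -2.390) m/s; the water relative to ground = (0.995, 0.985) m/s.
Velocity relative to ground = (-6.259, -2.390) + (0.995, 0.985) = (-5.264, -1.405) m/s.
Bearing = atan2(-5.26, -1.41) = 255.05° clockwise from north.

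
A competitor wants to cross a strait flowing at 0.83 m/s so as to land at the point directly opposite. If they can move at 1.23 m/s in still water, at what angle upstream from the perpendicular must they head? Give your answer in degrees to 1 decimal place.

To cancel the current, the upstream component of the competitor's velocity must equal the flow: 1.23 sin θ = 0.83.
sin θ = 0.83 / 1.23 = 0.6748.
θ = arcsin(0.6748) = 42.438°.

42.4°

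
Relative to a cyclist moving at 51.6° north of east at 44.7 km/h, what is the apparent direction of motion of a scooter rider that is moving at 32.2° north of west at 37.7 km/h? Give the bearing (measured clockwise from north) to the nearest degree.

256°

Taking east as x and north as y: scooter rider velocity = (-31.901, 20.089) km/h; cyclist velocity = (27.765, 35.031) km/h.
Velocity of scooter rider relative to cyclist = (-31.901, 20.089) − (27.765, 35.031) = (-59.667, -14.942) km/h.
Bearing = atan2(-59.67, -14.94) = 255.94° clockwise from north.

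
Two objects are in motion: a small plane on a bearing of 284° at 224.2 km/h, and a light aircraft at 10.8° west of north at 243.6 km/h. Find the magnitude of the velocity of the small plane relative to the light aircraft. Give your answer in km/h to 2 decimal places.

252.57 km/h

Taking east as x and north as y: small plane velocity = (-217.540, 54.239) km/h; light aircraft velocity = (-45.646, 239.285) km/h.
Velocity of small plane relative to light aircraft = (-217.540, 54.239) − (-45.646, 239.285) = (-171.894, -185.046) km/h.
Magnitude = |(-171.894, -185.046)| = 252.566 km/h.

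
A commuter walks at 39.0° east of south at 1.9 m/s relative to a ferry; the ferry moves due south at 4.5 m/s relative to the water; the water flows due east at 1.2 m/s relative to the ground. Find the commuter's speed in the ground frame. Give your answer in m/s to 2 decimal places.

In east/north components (m/s): commuter relative to ferry = (1.196, -1.477); ferry relative to water = (0.000, -4.500); water relative to ground = (1.200, 0.000).
Sum = (2.396, -5.977) m/s.
Speed = |(2.396, -5.977)| = 6.439 m/s.

6.44 m/s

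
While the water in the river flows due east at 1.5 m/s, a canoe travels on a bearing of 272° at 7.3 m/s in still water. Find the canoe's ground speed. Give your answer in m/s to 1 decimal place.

5.8 m/s

Taking east as x and north as y: velocity relative to the water = (-7.296, 0.255) m/s; the water relative to ground = (1.500, 0.000) m/s.
Velocity relative to ground = (-7.296, 0.255) + (1.500, 0.000) = (-5.796, 0.255) m/s.
Speed = |(-5.796, 0.255)| = 5.801 m/s.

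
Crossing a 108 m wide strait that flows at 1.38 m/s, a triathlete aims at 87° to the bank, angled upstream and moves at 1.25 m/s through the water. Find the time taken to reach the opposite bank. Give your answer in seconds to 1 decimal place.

86.5 s

The component of the triathlete's velocity perpendicular to the bank is 1.25 × sin 87° = 1.248 m/s.
Only the cross-stream component determines the crossing time; the current contributes nothing perpendicular to the bank.
Time = 108 / 1.248 = 86.519 s.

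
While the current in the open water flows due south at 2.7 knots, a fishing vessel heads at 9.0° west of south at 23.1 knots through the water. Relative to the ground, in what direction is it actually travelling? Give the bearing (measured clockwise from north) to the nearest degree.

188°

Taking east as x and north as y: velocity relative to the water = (-3.614, -22.816) knots; the water relative to ground = (0.000, -2.700) knots.
Velocity relative to ground = (-3.614, -22.816) + (0.000, -2.700) = (-3.614, -25.516) knots.
Bearing = atan2(-3.61, -25.52) = 188.06° clockwise from north.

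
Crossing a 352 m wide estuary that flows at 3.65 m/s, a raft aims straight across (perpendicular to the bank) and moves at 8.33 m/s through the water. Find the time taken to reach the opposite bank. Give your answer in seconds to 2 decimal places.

The component of the raft's velocity perpendicular to the bank is 8.33 m/s.
Only the cross-stream component determines the crossing time; the current contributes nothing perpendicular to the bank.
Time = 352 / 8.330 = 42.257 s.

42.26 s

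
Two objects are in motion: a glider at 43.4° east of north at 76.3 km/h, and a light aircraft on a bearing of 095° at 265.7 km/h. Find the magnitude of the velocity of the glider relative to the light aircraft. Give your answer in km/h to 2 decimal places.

Taking east as x and north as y: glider velocity = (52.425, 55.438) km/h; light aircraft velocity = (264.689, -23.157) km/h.
Velocity of glider relative to light aircraft = (52.425, 55.438) − (264.689, -23.157) = (-212.264, 78.595) km/h.
Magnitude = |(-212.264, 78.595)| = 226.348 km/h.

226.35 km/h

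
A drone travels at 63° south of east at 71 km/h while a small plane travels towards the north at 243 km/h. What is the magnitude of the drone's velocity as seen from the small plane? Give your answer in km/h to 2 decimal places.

307.95 km/h

Taking east as x and north as y: drone velocity = (32.233, -63.261) km/h; small plane velocity = (0.000, 243.000) km/h.
Velocity of drone relative to small plane = (32.233, -63.261) − (0.000, 243.000) = (32.233, -306.261) km/h.
Magnitude = |(32.233, -306.261)| = 307.953 km/h.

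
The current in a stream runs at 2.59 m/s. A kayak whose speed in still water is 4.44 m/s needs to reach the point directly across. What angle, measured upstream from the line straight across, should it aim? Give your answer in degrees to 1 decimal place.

To cancel the current, the upstream component of the kayak's velocity must equal the flow: 4.44 sin θ = 2.59.
sin θ = 2.59 / 4.44 = 0.5833.
θ = arcsin(0.5833) = 35.685°.

35.7°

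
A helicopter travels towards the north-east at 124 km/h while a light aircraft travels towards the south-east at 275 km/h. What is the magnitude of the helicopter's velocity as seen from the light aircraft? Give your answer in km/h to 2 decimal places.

Taking east as x and north as y: helicopter velocity = (87.681, 87.681) km/h; light aircraft velocity = (194.454, -194.454) km/h.
Velocity of helicopter relative to light aircraft = (87.681, 87.681) − (194.454, -194.454) = (-106.773, 282.136) km/h.
Magnitude = |(-106.773, 282.136)| = 301.664 km/h.

301.66 km/h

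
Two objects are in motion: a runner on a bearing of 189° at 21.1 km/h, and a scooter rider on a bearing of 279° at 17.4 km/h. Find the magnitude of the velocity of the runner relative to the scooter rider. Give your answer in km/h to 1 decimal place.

27.3 km/h

Taking east as x and north as y: runner velocity = (-3.301, -20.840) km/h; scooter rider velocity = (-17.186, 2.722) km/h.
Velocity of runner relative to scooter rider = (-3.301, -20.840) − (-17.186, 2.722) = (13.885, -23.562) km/h.
Magnitude = |(13.885, -23.562)| = 27.349 km/h.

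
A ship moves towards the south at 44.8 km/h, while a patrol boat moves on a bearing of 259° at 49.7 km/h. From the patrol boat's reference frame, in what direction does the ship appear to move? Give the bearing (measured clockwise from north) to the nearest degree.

126°

Taking east as x and north as y: ship velocity = (0.000, -44.800) km/h; patrol boat velocity = (-48.787, -9.483) km/h.
Velocity of ship relative to patrol boat = (0.000, -44.800) − (-48.787, -9.483) = (48.787, -35.317) km/h.
Bearing = atan2(48.79, -35.32) = 125.90° clockwise from north.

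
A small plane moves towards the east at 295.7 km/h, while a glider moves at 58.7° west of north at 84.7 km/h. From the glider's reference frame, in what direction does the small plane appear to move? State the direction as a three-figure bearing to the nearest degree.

097°

Taking east as x and north as y: small plane velocity = (295.700, 0.000) km/h; glider velocity = (-72.373, 44.003) km/h.
Velocity of small plane relative to glider = (295.700, 0.000) − (-72.373, 44.003) = (368.073, -44.003) km/h.
Bearing = atan2(368.07, -44.00) = 96.82° clockwise from north.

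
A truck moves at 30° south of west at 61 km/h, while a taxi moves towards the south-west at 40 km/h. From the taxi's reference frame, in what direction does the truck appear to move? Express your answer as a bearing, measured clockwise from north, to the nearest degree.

Taking east as x and north as y: truck velocity = (-52.828, -30.500) km/h; taxi velocity = (-28.284, -28.284) km/h.
Velocity of truck relative to taxi = (-52.828, -30.500) − (-28.284, -28.284) = (-24.543, -2.216) km/h.
Bearing = atan2(-24.54, -2.22) = 264.84° clockwise from north.

265°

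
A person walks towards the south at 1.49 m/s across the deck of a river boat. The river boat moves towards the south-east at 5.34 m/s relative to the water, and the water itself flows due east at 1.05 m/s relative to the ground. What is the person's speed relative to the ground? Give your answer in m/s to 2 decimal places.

In east/north components (m/s): person relative to river boat = (0.000, -1.490); river boat relative to water = (3.776, -3.776); water relative to ground = (1.050, 0.000).
Sum = (4.826, -5.266) m/s.
Speed = |(4.826, -5.266)| = 7.143 m/s.

7.14 m/s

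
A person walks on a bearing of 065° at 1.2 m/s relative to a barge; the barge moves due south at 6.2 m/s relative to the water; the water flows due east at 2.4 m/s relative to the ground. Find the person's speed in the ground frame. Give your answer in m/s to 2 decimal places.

6.68 m/s

In east/north components (m/s): person relative to barge = (1.088, 0.507); barge relative to water = (0.000, -6.200); water relative to ground = (2.400, 0.000).
Sum = (3.488, -5.693) m/s.
Speed = |(3.488, -5.693)| = 6.676 m/s.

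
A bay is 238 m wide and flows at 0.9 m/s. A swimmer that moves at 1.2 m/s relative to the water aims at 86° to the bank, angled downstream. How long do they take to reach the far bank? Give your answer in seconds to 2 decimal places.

The component of the swimmer's velocity perpendicular to the bank is 1.2 × sin 86° = 1.197 m/s.
The flow acts along the bank and has no component across it.
Time = 238 / 1.197 = 198.818 s.

198.82 s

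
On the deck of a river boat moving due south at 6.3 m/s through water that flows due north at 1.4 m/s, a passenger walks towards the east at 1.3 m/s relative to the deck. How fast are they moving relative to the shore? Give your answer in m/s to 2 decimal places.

5.07 m/s

In east/north components (m/s): passenger relative to river boat = (1.300, 0.000); river boat relative to water = (0.000, -6.300); water relative to ground = (0.000, 1.400).
Sum = (1.300, -4.900) m/s.
Speed = |(1.300, -4.900)| = 5.070 m/s.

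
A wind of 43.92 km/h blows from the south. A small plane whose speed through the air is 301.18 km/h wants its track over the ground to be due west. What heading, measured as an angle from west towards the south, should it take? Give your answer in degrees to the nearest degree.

8°

The wind pushes perpendicular to the desired track; the heading must have a component into the wind equal to 43.92 km/h: 301.18 sin θ = 43.92.
sin θ = 0.1458, so θ = 8.385°.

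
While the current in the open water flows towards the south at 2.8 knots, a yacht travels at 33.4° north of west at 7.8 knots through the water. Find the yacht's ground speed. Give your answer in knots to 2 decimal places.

6.68 knots

Taking east as x and north as y: velocity relative to the water = (-6.512, 4.294) knots; the water relative to ground = (0.000, -2.800) knots.
Velocity relative to ground = (-6.512, 4.294) + (0.000, -2.800) = (-6.512, 1.494) knots.
Speed = |(-6.512, 1.494)| = 6.681 knots.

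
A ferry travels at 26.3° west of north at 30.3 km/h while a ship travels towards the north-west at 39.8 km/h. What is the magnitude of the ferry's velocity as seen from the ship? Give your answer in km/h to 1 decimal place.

14.8 km/h

Taking east as x and north as y: ferry velocity = (-13.425, 27.164) km/h; ship velocity = (-28.143, 28.143) km/h.
Velocity of ferry relative to ship = (-13.425, 27.164) − (-28.143, 28.143) = (14.718, -0.979) km/h.
Magnitude = |(14.718, -0.979)| = 14.750 km/h.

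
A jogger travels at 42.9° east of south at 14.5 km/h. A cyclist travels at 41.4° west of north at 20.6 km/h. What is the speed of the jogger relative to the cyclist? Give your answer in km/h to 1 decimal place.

35.1 km/h

Taking east as x and north as y: jogger velocity = (9.870, -10.622) km/h; cyclist velocity = (-13.623, 15.452) km/h.
Velocity of jogger relative to cyclist = (9.870, -10.622) − (-13.623, 15.452) = (23.493, -26.074) km/h.
Magnitude = |(23.493, -26.074)| = 35.097 km/h.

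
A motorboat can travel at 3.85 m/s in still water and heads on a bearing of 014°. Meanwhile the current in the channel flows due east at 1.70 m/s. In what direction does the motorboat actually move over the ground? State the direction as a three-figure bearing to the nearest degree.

Taking east as x and north as y: velocity relative to the water = (0.931, 3.736) m/s; the water relative to ground = (1.700, 0.000) m/s.
Velocity relative to ground = (0.931, 3.736) + (1.700, 0.000) = (2.631, 3.736) m/s.
Bearing = atan2(2.63, 3.74) = 35.16° clockwise from north.

035°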